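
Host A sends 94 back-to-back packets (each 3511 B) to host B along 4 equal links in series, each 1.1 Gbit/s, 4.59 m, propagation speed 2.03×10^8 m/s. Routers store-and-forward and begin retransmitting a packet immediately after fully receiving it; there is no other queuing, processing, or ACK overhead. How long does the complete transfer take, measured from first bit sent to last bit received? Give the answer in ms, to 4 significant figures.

2.477 ms

Per-hop transmission t_tx = L/R = 28088/1100000000 = 0.0255345 ms.
Per-hop propagation t_prop = 4.59/2.03e+08 = 2.26108e-05 ms.
Pipeline fill: first packet needs 4·t_tx to clear all hops; remaining 93 packets each add one t_tx.
Total = (4+94-1)·t_tx + 4·t_prop = 97·0.0255345 + 4·2.26108e-05 = 2.477 ms.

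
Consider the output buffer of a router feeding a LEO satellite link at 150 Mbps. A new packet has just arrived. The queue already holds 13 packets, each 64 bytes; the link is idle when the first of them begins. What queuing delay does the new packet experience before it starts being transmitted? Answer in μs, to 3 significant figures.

Each queued packet: L/R = 512/150000000 = 3.41333 μs.
13 queued → 44.3733 μs.
Queuing delay = 44.4 μs.

44.4 μs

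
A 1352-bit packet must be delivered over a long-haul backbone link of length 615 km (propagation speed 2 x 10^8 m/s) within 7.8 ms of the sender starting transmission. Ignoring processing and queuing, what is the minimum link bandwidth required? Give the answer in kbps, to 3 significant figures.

Propagation delay = 615000 / 200000000 = 3.075 ms.
Transmission budget = 7.8 − 3.075 = 4.725 ms.
R ≥ L / t_tx = 1352 bits / 0.004725 s = 286 kbps.

286 kbps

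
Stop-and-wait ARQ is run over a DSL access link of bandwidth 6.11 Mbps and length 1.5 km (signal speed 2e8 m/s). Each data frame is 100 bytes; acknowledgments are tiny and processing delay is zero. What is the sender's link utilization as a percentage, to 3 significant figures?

t_tx = L/R = 800/6110000 = 0.000130933 s.
t_prop = 1500/200000000 = 7.5e-06 s; RTT = 1.5e-05 s.
Cycle = t_tx + RTT = 0.000145933 s.
Utilization = t_tx / cycle = 0.000130933/0.000145933 = 89.7 %.

89.7 %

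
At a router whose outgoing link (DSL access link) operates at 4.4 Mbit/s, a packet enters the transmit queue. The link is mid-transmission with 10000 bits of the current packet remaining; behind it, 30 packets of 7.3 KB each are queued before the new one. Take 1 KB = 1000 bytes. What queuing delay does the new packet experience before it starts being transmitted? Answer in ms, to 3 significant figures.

Each queued packet: L/R = 58400/4400000 = 13.2727 ms.
30 queued → 398.182 ms.
Plus remaining 10000 bits of current packet: 2.27273 ms.
Queuing delay = 400 ms.

400 ms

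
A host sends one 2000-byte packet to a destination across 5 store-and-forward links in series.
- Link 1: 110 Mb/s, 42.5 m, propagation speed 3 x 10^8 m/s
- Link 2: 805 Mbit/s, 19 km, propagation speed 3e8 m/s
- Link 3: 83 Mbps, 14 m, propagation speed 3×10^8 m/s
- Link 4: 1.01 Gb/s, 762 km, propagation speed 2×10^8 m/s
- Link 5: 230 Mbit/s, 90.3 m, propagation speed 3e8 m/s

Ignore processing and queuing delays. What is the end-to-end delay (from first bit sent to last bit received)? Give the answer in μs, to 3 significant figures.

4320 μs

L = 2000 × 8 = 16000 bits.
Transmission delays (L/R per hop): 145.455, 19.8758, 192.771, 15.8416, 69.5652 μs; sum = 443.508 μs.
Propagation delays (d/s per hop): 0.141667, 63.3333, 0.0466667, 3810, 0.301 μs; sum = 3873.82 μs.
End-to-end = 4320 μs.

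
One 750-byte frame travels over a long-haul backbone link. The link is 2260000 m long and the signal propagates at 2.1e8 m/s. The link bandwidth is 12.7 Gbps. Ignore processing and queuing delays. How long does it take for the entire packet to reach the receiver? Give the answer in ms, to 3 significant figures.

10.8 ms

L = 750 × 8 = 6000 bits.
Transmission delay = L/R = 6000 / 12700000000 = 0.000472441 ms.
Propagation delay = d/s = 2260000 m / 210000000 m/s = 10.7619 ms.
Total = 10.8 ms.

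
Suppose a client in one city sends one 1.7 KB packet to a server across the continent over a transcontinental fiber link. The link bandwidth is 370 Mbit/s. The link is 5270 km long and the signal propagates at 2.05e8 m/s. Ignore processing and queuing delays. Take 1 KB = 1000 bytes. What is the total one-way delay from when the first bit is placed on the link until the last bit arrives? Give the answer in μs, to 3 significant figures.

L = 13600 bits.
Transmission delay = L/R = 13600 / 370000000 = 36.7568 μs.
Propagation delay = d/s = 5270000 m / 2.05e+08 m/s = 25707.3 μs.
Total = 25700 μs.

25700 μs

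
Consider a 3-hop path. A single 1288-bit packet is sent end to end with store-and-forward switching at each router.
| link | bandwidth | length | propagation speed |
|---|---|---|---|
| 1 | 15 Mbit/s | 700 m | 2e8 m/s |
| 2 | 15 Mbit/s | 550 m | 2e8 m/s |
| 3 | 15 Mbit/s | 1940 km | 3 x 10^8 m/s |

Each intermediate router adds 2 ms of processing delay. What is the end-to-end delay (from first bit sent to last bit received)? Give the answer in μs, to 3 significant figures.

10700 μs

Transmission delay per hop = L/R = 1288/15000000 = 85.8667 μs; 3 hops → 257.6 μs.
Propagation delays (d/s per hop): 3.5, 2.75, 6466.67 μs; sum = 6472.92 μs.
Processing at 2 router(s): 2 × 2 ms = 4000 μs.
End-to-end = 10700 μs.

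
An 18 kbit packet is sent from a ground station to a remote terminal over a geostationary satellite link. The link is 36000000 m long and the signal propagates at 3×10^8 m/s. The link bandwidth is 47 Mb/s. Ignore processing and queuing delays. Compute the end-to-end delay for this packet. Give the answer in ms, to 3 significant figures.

120 ms

L = 18000 bits.
Transmission delay = L/R = 18000 / 47000000 = 0.382979 ms.
Propagation delay = d/s = 36000000 m / 300000000 m/s = 120 ms.
Total = 120 ms.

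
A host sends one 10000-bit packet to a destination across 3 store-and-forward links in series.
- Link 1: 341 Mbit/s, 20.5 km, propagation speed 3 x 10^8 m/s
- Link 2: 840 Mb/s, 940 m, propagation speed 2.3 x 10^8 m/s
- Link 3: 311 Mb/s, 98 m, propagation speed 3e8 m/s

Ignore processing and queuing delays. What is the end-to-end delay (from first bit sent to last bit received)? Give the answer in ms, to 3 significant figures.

Transmission delays (L/R per hop): 0.0293255, 0.0119048, 0.0321543 ms; sum = 0.0733846 ms.
Propagation delays (d/s per hop): 0.0683333, 0.00408696, 0.000326667 ms; sum = 0.072747 ms.
End-to-end = 0.146 ms.

0.146 ms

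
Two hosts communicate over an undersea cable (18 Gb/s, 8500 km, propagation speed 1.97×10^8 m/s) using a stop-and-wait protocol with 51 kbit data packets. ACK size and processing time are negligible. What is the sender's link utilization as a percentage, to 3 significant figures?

0.00328 %

t_tx = L/R = 51000/18000000000 = 2.83333e-06 s.
t_prop = 8500000/197000000 = 0.0431472 s; RTT = 0.0862944 s.
Cycle = t_tx + RTT = 0.0862972 s.
Utilization = t_tx / cycle = 2.83333e-06/0.0862972 = 0.00328 %.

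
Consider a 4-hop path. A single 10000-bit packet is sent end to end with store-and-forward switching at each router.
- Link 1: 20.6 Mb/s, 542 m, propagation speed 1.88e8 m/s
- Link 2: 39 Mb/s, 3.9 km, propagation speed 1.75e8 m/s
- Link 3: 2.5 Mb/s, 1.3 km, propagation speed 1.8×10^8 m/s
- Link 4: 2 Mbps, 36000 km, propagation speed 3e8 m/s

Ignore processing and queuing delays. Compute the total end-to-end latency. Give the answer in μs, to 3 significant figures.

Transmission delays (L/R per hop): 485.437, 256.41, 4000, 5000 μs; sum = 9741.85 μs.
Propagation delays (d/s per hop): 2.88298, 22.2857, 7.22222, 120000 μs; sum = 120032 μs.
End-to-end = 130000 μs.

130000 μs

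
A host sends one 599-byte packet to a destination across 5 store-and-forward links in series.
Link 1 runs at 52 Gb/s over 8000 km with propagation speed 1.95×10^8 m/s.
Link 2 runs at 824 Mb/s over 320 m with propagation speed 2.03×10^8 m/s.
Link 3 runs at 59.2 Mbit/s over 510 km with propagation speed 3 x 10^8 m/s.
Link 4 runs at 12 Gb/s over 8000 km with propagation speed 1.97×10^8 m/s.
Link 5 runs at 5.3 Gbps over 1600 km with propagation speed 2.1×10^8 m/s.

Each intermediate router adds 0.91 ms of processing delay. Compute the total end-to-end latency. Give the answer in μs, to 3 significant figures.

94700 μs

L = 599 × 8 = 4792 bits.
Transmission delays (L/R per hop): 0.0921538, 5.81553, 80.9459, 0.399333, 0.904151 μs; sum = 88.1571 μs.
Propagation delays (d/s per hop): 41025.6, 1.57635, 1700, 40609.1, 7619.05 μs; sum = 90955.4 μs.
Processing at 4 router(s): 4 × 0.91 ms = 3640 μs.
End-to-end = 94700 μs.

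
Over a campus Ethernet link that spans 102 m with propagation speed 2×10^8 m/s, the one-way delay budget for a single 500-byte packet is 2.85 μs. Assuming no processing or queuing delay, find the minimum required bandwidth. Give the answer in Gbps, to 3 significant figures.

L = 4000 bits.
Propagation delay = 102 / 200000000 = 0.51 μs.
Transmission budget = 2.85 − 0.51 = 2.34 μs.
R ≥ L / t_tx = 4000 bits / 2.34e-06 s = 1.71 Gbps.

1.71 Gbps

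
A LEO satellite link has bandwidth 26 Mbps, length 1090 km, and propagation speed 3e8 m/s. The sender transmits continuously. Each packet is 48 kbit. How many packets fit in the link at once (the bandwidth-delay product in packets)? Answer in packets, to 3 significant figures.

1.97 packets

Propagation delay = 1090000 / 300000000 = 0.00363333 s.
BDP = R × t_prop = 26000000 × 0.00363333 = 94466.7 bits.
In packets of 48000 bits: 1.97 packets.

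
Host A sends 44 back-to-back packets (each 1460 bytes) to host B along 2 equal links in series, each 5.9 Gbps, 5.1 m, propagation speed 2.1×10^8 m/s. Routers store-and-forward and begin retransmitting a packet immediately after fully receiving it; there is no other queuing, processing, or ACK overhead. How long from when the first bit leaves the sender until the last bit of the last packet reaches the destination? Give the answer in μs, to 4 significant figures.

Per-hop transmission t_tx = L/R = 11680/5900000000 = 1.97966 μs.
Per-hop propagation t_prop = 5.1/210000000 = 0.0242857 μs.
Pipeline fill: first packet needs 2·t_tx to clear all hops; remaining 43 packets each add one t_tx.
Total = (2+44-1)·t_tx + 2·t_prop = 45·1.97966 + 2·0.0242857 = 89.13 μs.

89.13 μs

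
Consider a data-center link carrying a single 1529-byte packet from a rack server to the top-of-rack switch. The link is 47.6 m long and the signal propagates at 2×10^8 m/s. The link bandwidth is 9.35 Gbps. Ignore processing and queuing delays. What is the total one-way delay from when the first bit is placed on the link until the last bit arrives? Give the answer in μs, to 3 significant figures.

L = 1529 × 8 = 12232 bits.
Transmission delay = L/R = 12232 / 9350000000 = 1.30824 μs.
Propagation delay = d/s = 47.6 m / 200000000 m/s = 0.238 μs.
Total = 1.55 μs.

1.55 μs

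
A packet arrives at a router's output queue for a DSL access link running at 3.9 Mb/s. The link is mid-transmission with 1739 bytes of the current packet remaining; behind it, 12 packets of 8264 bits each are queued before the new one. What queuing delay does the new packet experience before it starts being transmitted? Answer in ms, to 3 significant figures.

Each queued packet: L/R = 8264/3900000 = 2.11897 ms.
12 queued → 25.4277 ms.
Plus remaining 13912 bits of current packet: 3.56718 ms.
Queuing delay = 29.0 ms.

29.0 ms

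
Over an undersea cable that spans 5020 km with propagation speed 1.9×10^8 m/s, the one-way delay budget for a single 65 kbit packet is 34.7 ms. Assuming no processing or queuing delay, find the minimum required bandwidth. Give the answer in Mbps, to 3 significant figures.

7.85 Mbps

Propagation delay = 5020000 / 190000000 = 26.4211 ms.
Transmission budget = 34.7 − 26.4211 = 8.27895 ms.
R ≥ L / t_tx = 65000 bits / 0.00827895 s = 7.85 Mbps.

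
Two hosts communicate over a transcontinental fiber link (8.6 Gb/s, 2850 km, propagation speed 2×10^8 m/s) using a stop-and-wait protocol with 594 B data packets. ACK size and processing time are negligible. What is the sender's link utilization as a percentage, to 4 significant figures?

0.001939 %

t_tx = L/R = 4752/8600000000 = 5.52558e-07 s.
t_prop = 2850000/200000000 = 0.01425 s; RTT = 0.0285 s.
Cycle = t_tx + RTT = 0.0285006 s.
Utilization = t_tx / cycle = 5.52558e-07/0.0285006 = 0.001939 %.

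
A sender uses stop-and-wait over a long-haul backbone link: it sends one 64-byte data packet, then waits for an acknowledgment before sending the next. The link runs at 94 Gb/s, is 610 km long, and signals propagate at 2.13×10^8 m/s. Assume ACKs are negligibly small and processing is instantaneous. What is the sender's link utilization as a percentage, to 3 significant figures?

t_tx = L/R = 512/94000000000 = 5.44681e-09 s.
t_prop = 610000/213000000 = 0.00286385 s; RTT = 0.0057277 s.
Cycle = t_tx + RTT = 0.0057277 s.
Utilization = t_tx / cycle = 5.44681e-09/0.0057277 = 0.0000951 %.

0.0000951 %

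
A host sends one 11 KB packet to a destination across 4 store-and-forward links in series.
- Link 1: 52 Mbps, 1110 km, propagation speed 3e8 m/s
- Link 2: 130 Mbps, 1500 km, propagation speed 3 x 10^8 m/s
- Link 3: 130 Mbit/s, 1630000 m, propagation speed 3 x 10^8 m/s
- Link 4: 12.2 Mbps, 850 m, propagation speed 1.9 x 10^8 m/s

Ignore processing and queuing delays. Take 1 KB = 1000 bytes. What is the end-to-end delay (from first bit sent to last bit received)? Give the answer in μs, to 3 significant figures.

L = 88000 bits.
Transmission delays (L/R per hop): 1692.31, 676.923, 676.923, 7213.11 μs; sum = 10259.3 μs.
Propagation delays (d/s per hop): 3700, 5000, 5433.33, 4.47368 μs; sum = 14137.8 μs.
End-to-end = 24400 μs.

24400 μs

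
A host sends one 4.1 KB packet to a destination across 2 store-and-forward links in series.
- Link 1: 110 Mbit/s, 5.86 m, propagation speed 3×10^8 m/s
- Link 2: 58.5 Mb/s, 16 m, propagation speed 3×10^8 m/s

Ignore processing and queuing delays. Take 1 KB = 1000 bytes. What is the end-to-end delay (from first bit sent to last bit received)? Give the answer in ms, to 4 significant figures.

L = 32800 bits.
Transmission delays (L/R per hop): 0.298182, 0.560684 ms; sum = 0.858866 ms.
Propagation delays (d/s per hop): 1.95333e-05, 5.33333e-05 ms; sum = 7.28667e-05 ms.
End-to-end = 0.8589 ms.

0.8589 ms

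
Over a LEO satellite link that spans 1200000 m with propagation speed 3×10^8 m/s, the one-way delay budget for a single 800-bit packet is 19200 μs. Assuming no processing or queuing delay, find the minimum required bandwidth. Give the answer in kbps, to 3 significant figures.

Propagation delay = 1200000 / 300000000 = 4000 μs.
Transmission budget = 19200 − 4000 = 15200 μs.
R ≥ L / t_tx = 800 bits / 0.0152 s = 52.6 kbps.

52.6 kbps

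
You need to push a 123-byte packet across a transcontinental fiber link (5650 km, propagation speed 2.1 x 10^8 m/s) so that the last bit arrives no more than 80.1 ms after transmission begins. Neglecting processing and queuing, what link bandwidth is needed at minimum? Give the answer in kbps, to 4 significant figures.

L = 984 bits.
Propagation delay = 5650000 / 210000000 = 26.9048 ms.
Transmission budget = 80.1 − 26.9048 = 53.1952 ms.
R ≥ L / t_tx = 984 bits / 0.0531952 s = 18.50 kbps.

18.50 kbps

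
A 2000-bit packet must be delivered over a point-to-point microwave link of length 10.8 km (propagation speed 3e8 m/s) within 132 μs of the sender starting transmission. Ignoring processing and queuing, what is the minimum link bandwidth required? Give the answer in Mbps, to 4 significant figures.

Propagation delay = 10800 / 300000000 = 36 μs.
Transmission budget = 132 − 36 = 96 μs.
R ≥ L / t_tx = 2000 bits / 9.6e-05 s = 20.83 Mbps.

20.83 Mbps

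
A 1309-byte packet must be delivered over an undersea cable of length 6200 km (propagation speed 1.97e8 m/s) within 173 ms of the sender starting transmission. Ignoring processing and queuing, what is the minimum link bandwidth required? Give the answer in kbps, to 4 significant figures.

L = 10472 bits.
Propagation delay = 6200000 / 197000000 = 31.4721 ms.
Transmission budget = 173 − 31.4721 = 141.528 ms.
R ≥ L / t_tx = 10472 bits / 0.141528 s = 73.99 kbps.

73.99 kbps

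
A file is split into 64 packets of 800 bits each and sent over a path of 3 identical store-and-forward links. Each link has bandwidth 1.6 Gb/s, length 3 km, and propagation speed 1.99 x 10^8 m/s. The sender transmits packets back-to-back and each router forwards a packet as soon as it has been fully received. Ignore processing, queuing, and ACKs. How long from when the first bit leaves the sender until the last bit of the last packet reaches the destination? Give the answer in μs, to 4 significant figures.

78.23 μs

Per-hop transmission t_tx = L/R = 800/1600000000 = 0.5 μs.
Per-hop propagation t_prop = 3000/199000000 = 15.0754 μs.
Pipeline fill: first packet needs 3·t_tx to clear all hops; remaining 63 packets each add one t_tx.
Total = (3+64-1)·t_tx + 3·t_prop = 66·0.5 + 3·15.0754 = 78.23 μs.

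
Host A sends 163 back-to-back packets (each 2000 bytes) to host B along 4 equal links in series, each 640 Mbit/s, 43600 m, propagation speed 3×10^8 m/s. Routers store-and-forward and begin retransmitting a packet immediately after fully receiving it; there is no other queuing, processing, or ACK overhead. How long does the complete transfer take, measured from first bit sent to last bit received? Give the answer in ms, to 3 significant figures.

4.73 ms

Per-hop transmission t_tx = L/R = 16000/640000000 = 0.025 ms.
Per-hop propagation t_prop = 43600/300000000 = 0.145333 ms.
Pipeline fill: first packet needs 4·t_tx to clear all hops; remaining 162 packets each add one t_tx.
Total = (4+163-1)·t_tx + 4·t_prop = 166·0.025 + 4·0.145333 = 4.73 ms.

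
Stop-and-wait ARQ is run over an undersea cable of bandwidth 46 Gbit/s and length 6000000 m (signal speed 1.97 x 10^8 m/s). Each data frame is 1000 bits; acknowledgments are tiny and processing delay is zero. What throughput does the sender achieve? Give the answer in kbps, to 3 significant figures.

t_tx = L/R = 1000/46000000000 = 2.17391e-08 s.
t_prop = 6000000/197000000 = 0.0304569 s; RTT = 0.0609137 s.
Cycle = t_tx + RTT = 0.0609137 s.
Throughput = L / cycle = 1000 / 0.0609137 = 16.4 kbps.

16.4 kbps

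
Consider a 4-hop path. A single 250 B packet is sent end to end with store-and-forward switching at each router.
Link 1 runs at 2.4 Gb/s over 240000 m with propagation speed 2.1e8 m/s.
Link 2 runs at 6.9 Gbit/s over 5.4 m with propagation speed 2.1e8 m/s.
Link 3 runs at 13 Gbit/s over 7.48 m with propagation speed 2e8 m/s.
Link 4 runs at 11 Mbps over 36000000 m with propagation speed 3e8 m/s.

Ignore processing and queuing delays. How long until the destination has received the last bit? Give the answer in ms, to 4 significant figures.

121.3 ms

L = 250 × 8 = 2000 bits.
Transmission delays (L/R per hop): 0.000833333, 0.000289855, 0.000153846, 0.181818 ms; sum = 0.183095 ms.
Propagation delays (d/s per hop): 1.14286, 2.57143e-05, 3.74e-05, 120 ms; sum = 121.143 ms.
End-to-end = 121.3 ms.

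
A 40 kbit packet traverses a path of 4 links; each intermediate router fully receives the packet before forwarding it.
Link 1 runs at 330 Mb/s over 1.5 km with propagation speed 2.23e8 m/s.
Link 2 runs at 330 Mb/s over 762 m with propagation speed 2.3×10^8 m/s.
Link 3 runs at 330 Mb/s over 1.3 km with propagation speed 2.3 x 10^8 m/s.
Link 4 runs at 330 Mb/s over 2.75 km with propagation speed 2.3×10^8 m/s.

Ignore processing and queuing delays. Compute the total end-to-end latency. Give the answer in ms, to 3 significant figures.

L = 40000 bits.
Transmission delay per hop = L/R = 40000/330000000 = 0.121212 ms; 4 hops → 0.484848 ms.
Propagation delays (d/s per hop): 0.00672646, 0.00331304, 0.00565217, 0.0119565 ms; sum = 0.0276482 ms.
End-to-end = 0.512 ms.

0.512 ms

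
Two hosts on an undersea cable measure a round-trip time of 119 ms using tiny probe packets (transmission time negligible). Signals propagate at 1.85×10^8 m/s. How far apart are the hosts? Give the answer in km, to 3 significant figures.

11000 km

One-way propagation = RTT/2 = 59.5 ms.
d = s × t = 185000000 × 0.0595 = 11000 km.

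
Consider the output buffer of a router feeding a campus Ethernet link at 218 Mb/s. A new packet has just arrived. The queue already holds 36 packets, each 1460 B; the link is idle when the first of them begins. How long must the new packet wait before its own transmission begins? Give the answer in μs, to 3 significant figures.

1930 μs

Each queued packet: L/R = 11680/218000000 = 53.578 μs.
36 queued → 1928.81 μs.
Queuing delay = 1930 μs.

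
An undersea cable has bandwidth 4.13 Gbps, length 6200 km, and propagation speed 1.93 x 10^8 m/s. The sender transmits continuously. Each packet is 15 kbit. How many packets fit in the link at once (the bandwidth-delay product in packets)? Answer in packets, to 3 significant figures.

8840 packets

Propagation delay = 6200000 / 193000000 = 0.0321244 s.
BDP = R × t_prop = 4130000000 × 0.0321244 = 132674000 bits.
In packets of 15000 bits: 8840 packets.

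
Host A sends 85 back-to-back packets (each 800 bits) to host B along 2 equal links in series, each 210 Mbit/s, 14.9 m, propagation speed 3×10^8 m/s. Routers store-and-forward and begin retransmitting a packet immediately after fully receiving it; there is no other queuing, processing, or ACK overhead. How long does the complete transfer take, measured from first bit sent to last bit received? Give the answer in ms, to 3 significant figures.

Per-hop transmission t_tx = L/R = 800/210000000 = 0.00380952 ms.
Per-hop propagation t_prop = 14.9/300000000 = 4.96667e-05 ms.
Pipeline fill: first packet needs 2·t_tx to clear all hops; remaining 84 packets each add one t_tx.
Total = (2+85-1)·t_tx + 2·t_prop = 86·0.00380952 + 2·4.96667e-05 = 0.328 ms.

0.328 ms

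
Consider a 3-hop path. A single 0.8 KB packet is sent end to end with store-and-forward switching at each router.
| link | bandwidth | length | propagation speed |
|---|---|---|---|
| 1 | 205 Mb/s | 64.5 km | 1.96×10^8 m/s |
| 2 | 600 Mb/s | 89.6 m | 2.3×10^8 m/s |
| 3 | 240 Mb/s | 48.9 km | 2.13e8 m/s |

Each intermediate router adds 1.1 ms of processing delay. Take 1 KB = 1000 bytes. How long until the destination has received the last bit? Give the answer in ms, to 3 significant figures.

2.83 ms

L = 6400 bits.
Transmission delays (L/R per hop): 0.0312195, 0.0106667, 0.0266667 ms; sum = 0.0685528 ms.
Propagation delays (d/s per hop): 0.329082, 0.000389565, 0.229577 ms; sum = 0.559049 ms.
Processing at 2 router(s): 2 × 1.1 ms = 2.2 ms.
End-to-end = 2.83 ms.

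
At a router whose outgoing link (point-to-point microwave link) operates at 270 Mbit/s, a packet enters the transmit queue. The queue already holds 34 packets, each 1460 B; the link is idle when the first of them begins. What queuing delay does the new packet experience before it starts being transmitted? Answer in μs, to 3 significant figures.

Each queued packet: L/R = 11680/270000000 = 43.2593 μs.
34 queued → 1470.81 μs.
Queuing delay = 1470 μs.

1470 μs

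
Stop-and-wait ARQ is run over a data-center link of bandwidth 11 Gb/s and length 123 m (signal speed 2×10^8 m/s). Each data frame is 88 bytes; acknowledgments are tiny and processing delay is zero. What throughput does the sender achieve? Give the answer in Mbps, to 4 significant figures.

544.0 Mbps

t_tx = L/R = 704/11000000000 = 6.4e-08 s.
t_prop = 123/200000000 = 6.15e-07 s; RTT = 1.23e-06 s.
Cycle = t_tx + RTT = 1.294e-06 s.
Throughput = L / cycle = 704 / 1.294e-06 = 544.0 Mbps.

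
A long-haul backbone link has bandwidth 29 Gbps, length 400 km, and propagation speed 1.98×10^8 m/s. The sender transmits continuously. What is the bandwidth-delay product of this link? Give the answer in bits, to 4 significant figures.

Propagation delay = 400000 / 198000000 = 0.0020202 s.
BDP = R × t_prop = 29000000000 × 0.0020202 = 58585900 bits.

58590000 bits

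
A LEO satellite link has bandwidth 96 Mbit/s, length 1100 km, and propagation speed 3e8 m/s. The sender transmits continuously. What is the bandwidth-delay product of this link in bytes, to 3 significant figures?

Propagation delay = 1100000 / 300000000 = 0.00366667 s.
BDP = R × t_prop = 96000000 × 0.00366667 = 352000 bits.
In bytes: 352000/8 = 44000 bytes.

44000 bytes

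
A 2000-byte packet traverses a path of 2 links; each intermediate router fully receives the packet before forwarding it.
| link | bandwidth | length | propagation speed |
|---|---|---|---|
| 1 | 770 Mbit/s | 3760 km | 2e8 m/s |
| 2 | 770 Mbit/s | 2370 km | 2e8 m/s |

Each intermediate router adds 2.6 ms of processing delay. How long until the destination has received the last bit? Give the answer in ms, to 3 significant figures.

33.3 ms

L = 2000 × 8 = 16000 bits.
Transmission delay per hop = L/R = 16000/770000000 = 0.0207792 ms; 2 hops → 0.0415584 ms.
Propagation delays (d/s per hop): 18.8, 11.85 ms; sum = 30.65 ms.
Processing at 1 router(s): 1 × 2.6 ms = 2.6 ms.
End-to-end = 33.3 ms.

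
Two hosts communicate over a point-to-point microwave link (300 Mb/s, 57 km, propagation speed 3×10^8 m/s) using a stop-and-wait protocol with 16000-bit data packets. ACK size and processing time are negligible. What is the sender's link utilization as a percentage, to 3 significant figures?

t_tx = L/R = 16000/300000000 = 5.33333e-05 s.
t_prop = 57000/300000000 = 0.00019 s; RTT = 0.00038 s.
Cycle = t_tx + RTT = 0.000433333 s.
Utilization = t_tx / cycle = 5.33333e-05/0.000433333 = 12.3 %.

12.3 %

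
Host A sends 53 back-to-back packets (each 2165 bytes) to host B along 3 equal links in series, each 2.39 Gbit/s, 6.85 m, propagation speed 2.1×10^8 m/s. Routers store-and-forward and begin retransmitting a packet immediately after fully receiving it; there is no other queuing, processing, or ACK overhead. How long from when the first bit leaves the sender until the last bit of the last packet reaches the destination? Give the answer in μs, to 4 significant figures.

398.7 μs

Per-hop transmission t_tx = L/R = 17320/2390000000 = 7.24686 μs.
Per-hop propagation t_prop = 6.85/210000000 = 0.032619 μs.
Pipeline fill: first packet needs 3·t_tx to clear all hops; remaining 52 packets each add one t_tx.
Total = (3+53-1)·t_tx + 3·t_prop = 55·7.24686 + 3·0.032619 = 398.7 μs.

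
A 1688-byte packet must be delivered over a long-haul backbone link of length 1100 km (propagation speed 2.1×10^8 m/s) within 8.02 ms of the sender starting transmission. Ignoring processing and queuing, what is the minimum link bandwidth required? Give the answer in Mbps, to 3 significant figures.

4.85 Mbps

L = 13504 bits.
Propagation delay = 1100000 / 210000000 = 5.2381 ms.
Transmission budget = 8.02 − 5.2381 = 2.7819 ms.
R ≥ L / t_tx = 13504 bits / 0.0027819 s = 4.85 Mbps.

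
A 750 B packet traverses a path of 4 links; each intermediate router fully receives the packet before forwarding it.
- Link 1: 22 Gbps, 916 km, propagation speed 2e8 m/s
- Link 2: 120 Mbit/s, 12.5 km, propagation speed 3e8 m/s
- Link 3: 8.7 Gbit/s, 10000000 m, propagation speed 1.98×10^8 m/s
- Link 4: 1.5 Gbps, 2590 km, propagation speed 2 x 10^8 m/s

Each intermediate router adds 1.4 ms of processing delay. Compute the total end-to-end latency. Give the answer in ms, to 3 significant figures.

72.3 ms

L = 750 × 8 = 6000 bits.
Transmission delays (L/R per hop): 0.000272727, 0.05, 0.000689655, 0.004 ms; sum = 0.0549624 ms.
Propagation delays (d/s per hop): 4.58, 0.0416667, 50.5051, 12.95 ms; sum = 68.0767 ms.
Processing at 3 router(s): 3 × 1.4 ms = 4.2 ms.
End-to-end = 72.3 ms.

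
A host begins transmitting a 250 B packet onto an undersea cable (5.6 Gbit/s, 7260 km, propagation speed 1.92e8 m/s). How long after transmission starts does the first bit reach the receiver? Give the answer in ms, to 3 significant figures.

First bit experiences only propagation delay: d/s = 7260000/192000000 = 37.8 ms.

37.8 ms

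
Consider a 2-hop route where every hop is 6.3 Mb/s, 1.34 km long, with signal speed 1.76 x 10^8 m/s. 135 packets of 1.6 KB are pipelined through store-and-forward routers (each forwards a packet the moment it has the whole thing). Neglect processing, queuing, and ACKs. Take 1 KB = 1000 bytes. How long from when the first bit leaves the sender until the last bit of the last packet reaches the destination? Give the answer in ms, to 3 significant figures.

276 ms

Per-hop transmission t_tx = L/R = 12800/6300000 = 2.03175 ms.
Per-hop propagation t_prop = 1340/176000000 = 0.00761364 ms.
Pipeline fill: first packet needs 2·t_tx to clear all hops; remaining 134 packets each add one t_tx.
Total = (2+135-1)·t_tx + 2·t_prop = 136·2.03175 + 2·0.00761364 = 276 ms.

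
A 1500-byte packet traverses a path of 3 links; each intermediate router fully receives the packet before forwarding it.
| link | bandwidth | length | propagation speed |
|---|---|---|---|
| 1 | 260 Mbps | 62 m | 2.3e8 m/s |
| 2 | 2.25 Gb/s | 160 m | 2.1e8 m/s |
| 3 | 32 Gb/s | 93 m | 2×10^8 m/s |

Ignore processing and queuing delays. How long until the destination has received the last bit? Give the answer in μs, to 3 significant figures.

L = 1500 × 8 = 12000 bits.
Transmission delays (L/R per hop): 46.1538, 5.33333, 0.375 μs; sum = 51.8622 μs.
Propagation delays (d/s per hop): 0.269565, 0.761905, 0.465 μs; sum = 1.49647 μs.
End-to-end = 53.4 μs.

53.4 μs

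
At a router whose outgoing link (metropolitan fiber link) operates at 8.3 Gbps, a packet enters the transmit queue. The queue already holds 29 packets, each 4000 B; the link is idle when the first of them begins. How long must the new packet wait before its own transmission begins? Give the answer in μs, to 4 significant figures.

111.8 μs

Each queued packet: L/R = 32000/8.3e+09 = 3.85542 μs.
29 queued → 111.807 μs.
Queuing delay = 111.8 μs.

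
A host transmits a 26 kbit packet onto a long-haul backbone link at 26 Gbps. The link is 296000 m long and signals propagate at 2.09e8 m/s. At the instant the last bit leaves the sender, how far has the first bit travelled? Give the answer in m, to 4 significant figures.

t_tx = L/R = 26000/26000000000 = 1e-06 s.
Distance = s × t_tx = 209000000 × 1e-06 = 209.0 m.

209.0 m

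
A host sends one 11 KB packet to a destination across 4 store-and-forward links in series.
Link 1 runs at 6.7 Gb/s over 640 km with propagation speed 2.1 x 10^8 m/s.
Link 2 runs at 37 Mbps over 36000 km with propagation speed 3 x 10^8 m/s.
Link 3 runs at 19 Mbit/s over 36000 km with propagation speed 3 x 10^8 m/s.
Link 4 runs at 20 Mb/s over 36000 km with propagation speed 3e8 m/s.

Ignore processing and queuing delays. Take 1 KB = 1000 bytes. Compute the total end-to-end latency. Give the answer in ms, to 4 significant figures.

L = 88000 bits.
Transmission delays (L/R per hop): 0.0131343, 2.37838, 4.63158, 4.4 ms; sum = 11.4231 ms.
Propagation delays (d/s per hop): 3.04762, 120, 120, 120 ms; sum = 363.048 ms.
End-to-end = 374.5 ms.

374.5 ms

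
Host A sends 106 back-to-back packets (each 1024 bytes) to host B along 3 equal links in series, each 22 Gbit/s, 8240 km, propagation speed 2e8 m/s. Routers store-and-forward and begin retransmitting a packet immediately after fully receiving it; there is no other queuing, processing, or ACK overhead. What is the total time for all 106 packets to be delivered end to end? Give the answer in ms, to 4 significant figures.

123.6 ms

Per-hop transmission t_tx = L/R = 8192/22000000000 = 0.000372364 ms.
Per-hop propagation t_prop = 8240000/200000000 = 41.2 ms.
Pipeline fill: first packet needs 3·t_tx to clear all hops; remaining 105 packets each add one t_tx.
Total = (3+106-1)·t_tx + 3·t_prop = 108·0.000372364 + 3·41.2 = 123.6 ms.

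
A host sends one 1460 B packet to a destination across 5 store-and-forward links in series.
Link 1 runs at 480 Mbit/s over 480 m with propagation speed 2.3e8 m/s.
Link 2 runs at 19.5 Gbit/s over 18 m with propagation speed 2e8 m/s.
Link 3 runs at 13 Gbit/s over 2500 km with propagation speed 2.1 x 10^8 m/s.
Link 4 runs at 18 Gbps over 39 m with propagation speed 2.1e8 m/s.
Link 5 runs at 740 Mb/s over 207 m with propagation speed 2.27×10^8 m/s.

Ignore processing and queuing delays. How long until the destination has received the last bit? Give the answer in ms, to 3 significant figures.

L = 1460 × 8 = 11680 bits.
Transmission delays (L/R per hop): 0.0243333, 0.000598974, 0.000898462, 0.000648889, 0.0157838 ms; sum = 0.0422634 ms.
Propagation delays (d/s per hop): 0.00208696, 9e-05, 11.9048, 0.000185714, 0.000911894 ms; sum = 11.908 ms.
End-to-end = 12.0 ms.

12.0 ms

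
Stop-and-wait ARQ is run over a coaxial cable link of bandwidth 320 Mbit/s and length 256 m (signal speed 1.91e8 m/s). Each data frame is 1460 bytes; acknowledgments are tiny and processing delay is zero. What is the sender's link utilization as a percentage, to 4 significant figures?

t_tx = L/R = 11680/320000000 = 3.65e-05 s.
t_prop = 256/191000000 = 1.34031e-06 s; RTT = 2.68063e-06 s.
Cycle = t_tx + RTT = 3.91806e-05 s.
Utilization = t_tx / cycle = 3.65e-05/3.91806e-05 = 93.16 %.

93.16 %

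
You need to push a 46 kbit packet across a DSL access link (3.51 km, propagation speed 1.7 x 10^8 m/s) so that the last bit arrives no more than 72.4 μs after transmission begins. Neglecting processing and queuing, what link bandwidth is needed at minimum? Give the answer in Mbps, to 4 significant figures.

Propagation delay = 3510 / 170000000 = 20.6471 μs.
Transmission budget = 72.4 − 20.6471 = 51.7529 μs.
R ≥ L / t_tx = 46000 bits / 5.17529e-05 s = 888.8 Mbps.

888.8 Mbps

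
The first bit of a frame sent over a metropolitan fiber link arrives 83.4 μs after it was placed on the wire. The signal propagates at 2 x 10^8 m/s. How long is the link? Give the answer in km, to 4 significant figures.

d = s × t_prop = 200000000 × 8.34e-05 = 16.68 km.

16.68 km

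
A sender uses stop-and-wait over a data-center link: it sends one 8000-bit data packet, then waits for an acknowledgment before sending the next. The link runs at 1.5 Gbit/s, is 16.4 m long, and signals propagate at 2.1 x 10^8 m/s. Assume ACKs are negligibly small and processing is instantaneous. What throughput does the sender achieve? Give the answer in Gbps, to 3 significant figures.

t_tx = L/R = 8000/1500000000 = 5.33333e-06 s.
t_prop = 16.4/210000000 = 7.80952e-08 s; RTT = 1.5619e-07 s.
Cycle = t_tx + RTT = 5.48952e-06 s.
Throughput = L / cycle = 8000 / 5.48952e-06 = 1.46 Gbps.

1.46 Gbps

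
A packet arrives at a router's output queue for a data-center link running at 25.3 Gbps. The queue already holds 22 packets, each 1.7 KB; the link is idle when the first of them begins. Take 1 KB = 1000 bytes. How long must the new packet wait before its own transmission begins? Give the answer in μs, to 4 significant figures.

Each queued packet: L/R = 13600/25300000000 = 0.537549 μs.
22 queued → 11.8261 μs.
Queuing delay = 11.83 μs.

11.83 μs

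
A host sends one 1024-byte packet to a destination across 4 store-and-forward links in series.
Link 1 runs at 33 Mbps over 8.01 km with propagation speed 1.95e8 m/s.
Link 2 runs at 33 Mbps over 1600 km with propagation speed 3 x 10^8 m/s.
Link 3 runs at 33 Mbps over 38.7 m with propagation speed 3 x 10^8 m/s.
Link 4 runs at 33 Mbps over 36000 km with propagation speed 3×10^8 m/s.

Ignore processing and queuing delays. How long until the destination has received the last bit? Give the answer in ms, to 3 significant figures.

126 ms

L = 1024 × 8 = 8192 bits.
Transmission delay per hop = L/R = 8192/33000000 = 0.248242 ms; 4 hops → 0.99297 ms.
Propagation delays (d/s per hop): 0.0410769, 5.33333, 0.000129, 120 ms; sum = 125.375 ms.
End-to-end = 126 ms.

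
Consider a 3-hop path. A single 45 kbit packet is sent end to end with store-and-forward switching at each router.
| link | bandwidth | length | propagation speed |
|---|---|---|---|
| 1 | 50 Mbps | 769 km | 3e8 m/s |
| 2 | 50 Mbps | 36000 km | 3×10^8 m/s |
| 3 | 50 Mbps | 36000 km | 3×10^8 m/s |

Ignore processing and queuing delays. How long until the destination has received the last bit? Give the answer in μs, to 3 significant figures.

L = 45000 bits.
Transmission delay per hop = L/R = 45000/50000000 = 900 μs; 3 hops → 2700 μs.
Propagation delays (d/s per hop): 2563.33, 120000, 120000 μs; sum = 242563 μs.
End-to-end = 245000 μs.

245000 μs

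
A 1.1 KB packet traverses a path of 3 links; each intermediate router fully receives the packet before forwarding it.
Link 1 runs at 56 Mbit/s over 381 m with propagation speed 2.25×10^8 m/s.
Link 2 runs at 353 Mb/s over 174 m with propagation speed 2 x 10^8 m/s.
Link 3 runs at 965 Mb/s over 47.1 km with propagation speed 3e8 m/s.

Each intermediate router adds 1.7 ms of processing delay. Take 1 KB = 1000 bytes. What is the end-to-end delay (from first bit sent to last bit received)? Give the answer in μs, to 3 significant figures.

L = 8800 bits.
Transmission delays (L/R per hop): 157.143, 24.9292, 9.11917 μs; sum = 191.191 μs.
Propagation delays (d/s per hop): 1.69333, 0.87, 157 μs; sum = 159.563 μs.
Processing at 2 router(s): 2 × 1.7 ms = 3400 μs.
End-to-end = 3750 μs.

3750 μs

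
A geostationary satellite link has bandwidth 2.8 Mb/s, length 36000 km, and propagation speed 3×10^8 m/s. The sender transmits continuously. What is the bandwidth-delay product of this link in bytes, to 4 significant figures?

42000 bytes

Propagation delay = 36000000 / 300000000 = 0.12 s.
BDP = R × t_prop = 2800000 × 0.12 = 336000 bits.
In bytes: 336000/8 = 42000 bytes.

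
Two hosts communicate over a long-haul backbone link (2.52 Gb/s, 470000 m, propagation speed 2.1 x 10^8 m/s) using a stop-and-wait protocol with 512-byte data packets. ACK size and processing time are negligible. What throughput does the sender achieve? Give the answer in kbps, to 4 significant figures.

914.7 kbps

t_tx = L/R = 4096/2520000000 = 1.6254e-06 s.
t_prop = 470000/210000000 = 0.0022381 s; RTT = 0.00447619 s.
Cycle = t_tx + RTT = 0.00447782 s.
Throughput = L / cycle = 4096 / 0.00447782 = 914.7 kbps.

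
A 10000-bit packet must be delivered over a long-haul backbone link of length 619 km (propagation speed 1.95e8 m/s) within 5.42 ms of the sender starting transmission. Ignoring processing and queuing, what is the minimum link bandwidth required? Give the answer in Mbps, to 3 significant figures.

Propagation delay = 619000 / 195000000 = 3.17436 ms.
Transmission budget = 5.42 − 3.17436 = 2.24564 ms.
R ≥ L / t_tx = 10000 bits / 0.00224564 s = 4.45 Mbps.

4.45 Mbps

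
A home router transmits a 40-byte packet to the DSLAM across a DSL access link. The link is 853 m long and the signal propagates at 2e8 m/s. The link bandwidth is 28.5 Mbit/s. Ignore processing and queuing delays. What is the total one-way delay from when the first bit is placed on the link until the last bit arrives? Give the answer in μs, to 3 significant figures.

L = 40 × 8 = 320 bits.
Transmission delay = L/R = 320 / 28500000 = 11.2281 μs.
Propagation delay = d/s = 853 m / 200000000 m/s = 4.265 μs.
Total = 15.5 μs.

15.5 μs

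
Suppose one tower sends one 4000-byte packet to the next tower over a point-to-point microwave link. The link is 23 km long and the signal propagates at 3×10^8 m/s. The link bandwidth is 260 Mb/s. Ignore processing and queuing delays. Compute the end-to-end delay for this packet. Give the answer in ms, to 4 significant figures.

L = 4000 × 8 = 32000 bits.
Transmission delay = L/R = 32000 / 260000000 = 0.123077 ms.
Propagation delay = d/s = 23000 m / 300000000 m/s = 0.0766667 ms.
Total = 0.1997 ms.

0.1997 ms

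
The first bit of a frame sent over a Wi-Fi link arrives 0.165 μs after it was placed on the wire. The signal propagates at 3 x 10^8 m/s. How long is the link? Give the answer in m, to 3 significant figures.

d = s × t_prop = 300000000 × 1.65e-07 = 49.5 m.

49.5 m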